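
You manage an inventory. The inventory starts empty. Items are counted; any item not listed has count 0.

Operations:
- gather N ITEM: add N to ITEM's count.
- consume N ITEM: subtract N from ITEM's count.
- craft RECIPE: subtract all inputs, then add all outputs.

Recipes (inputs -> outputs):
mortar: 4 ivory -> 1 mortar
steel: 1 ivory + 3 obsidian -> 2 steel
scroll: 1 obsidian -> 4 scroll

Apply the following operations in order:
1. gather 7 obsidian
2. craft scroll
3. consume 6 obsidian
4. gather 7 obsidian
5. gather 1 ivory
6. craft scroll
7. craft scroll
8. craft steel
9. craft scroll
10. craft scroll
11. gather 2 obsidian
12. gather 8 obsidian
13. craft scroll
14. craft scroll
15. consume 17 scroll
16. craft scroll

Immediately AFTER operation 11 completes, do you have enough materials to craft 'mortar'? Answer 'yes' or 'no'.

After 1 (gather 7 obsidian): obsidian=7
After 2 (craft scroll): obsidian=6 scroll=4
After 3 (consume 6 obsidian): scroll=4
After 4 (gather 7 obsidian): obsidian=7 scroll=4
After 5 (gather 1 ivory): ivory=1 obsidian=7 scroll=4
After 6 (craft scroll): ivory=1 obsidian=6 scroll=8
After 7 (craft scroll): ivory=1 obsidian=5 scroll=12
After 8 (craft steel): obsidian=2 scroll=12 steel=2
After 9 (craft scroll): obsidian=1 scroll=16 steel=2
After 10 (craft scroll): scroll=20 steel=2
After 11 (gather 2 obsidian): obsidian=2 scroll=20 steel=2

Answer: no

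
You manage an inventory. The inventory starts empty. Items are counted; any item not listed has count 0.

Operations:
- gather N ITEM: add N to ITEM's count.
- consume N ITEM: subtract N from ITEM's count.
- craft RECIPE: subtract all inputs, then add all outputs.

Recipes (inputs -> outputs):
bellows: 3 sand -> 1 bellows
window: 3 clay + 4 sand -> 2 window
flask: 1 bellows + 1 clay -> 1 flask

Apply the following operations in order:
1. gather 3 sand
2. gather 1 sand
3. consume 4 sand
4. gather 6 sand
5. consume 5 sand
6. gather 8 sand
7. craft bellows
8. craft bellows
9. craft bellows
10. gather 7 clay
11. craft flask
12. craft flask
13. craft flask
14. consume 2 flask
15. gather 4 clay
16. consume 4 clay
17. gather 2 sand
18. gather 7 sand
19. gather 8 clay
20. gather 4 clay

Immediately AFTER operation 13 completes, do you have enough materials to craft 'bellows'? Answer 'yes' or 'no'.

Answer: no

Derivation:
After 1 (gather 3 sand): sand=3
After 2 (gather 1 sand): sand=4
After 3 (consume 4 sand): (empty)
After 4 (gather 6 sand): sand=6
After 5 (consume 5 sand): sand=1
After 6 (gather 8 sand): sand=9
After 7 (craft bellows): bellows=1 sand=6
After 8 (craft bellows): bellows=2 sand=3
After 9 (craft bellows): bellows=3
After 10 (gather 7 clay): bellows=3 clay=7
After 11 (craft flask): bellows=2 clay=6 flask=1
After 12 (craft flask): bellows=1 clay=5 flask=2
After 13 (craft flask): clay=4 flask=3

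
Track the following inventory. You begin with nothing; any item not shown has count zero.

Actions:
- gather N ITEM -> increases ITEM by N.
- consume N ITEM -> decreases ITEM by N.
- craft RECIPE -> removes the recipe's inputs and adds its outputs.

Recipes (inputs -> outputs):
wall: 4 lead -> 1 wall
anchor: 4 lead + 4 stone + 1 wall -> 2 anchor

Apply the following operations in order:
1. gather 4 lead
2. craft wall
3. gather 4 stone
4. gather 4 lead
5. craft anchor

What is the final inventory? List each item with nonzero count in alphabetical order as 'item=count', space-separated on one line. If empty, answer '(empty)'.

After 1 (gather 4 lead): lead=4
After 2 (craft wall): wall=1
After 3 (gather 4 stone): stone=4 wall=1
After 4 (gather 4 lead): lead=4 stone=4 wall=1
After 5 (craft anchor): anchor=2

Answer: anchor=2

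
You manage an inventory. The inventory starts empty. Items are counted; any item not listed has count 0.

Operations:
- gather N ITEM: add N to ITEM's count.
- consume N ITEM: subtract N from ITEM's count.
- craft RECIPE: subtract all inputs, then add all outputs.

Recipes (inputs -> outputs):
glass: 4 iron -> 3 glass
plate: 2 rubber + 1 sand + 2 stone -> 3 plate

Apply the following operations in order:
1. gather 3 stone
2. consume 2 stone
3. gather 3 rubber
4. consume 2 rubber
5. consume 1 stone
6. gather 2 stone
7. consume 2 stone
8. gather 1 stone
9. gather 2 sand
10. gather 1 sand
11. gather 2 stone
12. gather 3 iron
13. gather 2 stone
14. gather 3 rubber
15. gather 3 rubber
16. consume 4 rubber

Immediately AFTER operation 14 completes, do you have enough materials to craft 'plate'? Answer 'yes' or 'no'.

After 1 (gather 3 stone): stone=3
After 2 (consume 2 stone): stone=1
After 3 (gather 3 rubber): rubber=3 stone=1
After 4 (consume 2 rubber): rubber=1 stone=1
After 5 (consume 1 stone): rubber=1
After 6 (gather 2 stone): rubber=1 stone=2
After 7 (consume 2 stone): rubber=1
After 8 (gather 1 stone): rubber=1 stone=1
After 9 (gather 2 sand): rubber=1 sand=2 stone=1
After 10 (gather 1 sand): rubber=1 sand=3 stone=1
After 11 (gather 2 stone): rubber=1 sand=3 stone=3
After 12 (gather 3 iron): iron=3 rubber=1 sand=3 stone=3
After 13 (gather 2 stone): iron=3 rubber=1 sand=3 stone=5
After 14 (gather 3 rubber): iron=3 rubber=4 sand=3 stone=5

Answer: yes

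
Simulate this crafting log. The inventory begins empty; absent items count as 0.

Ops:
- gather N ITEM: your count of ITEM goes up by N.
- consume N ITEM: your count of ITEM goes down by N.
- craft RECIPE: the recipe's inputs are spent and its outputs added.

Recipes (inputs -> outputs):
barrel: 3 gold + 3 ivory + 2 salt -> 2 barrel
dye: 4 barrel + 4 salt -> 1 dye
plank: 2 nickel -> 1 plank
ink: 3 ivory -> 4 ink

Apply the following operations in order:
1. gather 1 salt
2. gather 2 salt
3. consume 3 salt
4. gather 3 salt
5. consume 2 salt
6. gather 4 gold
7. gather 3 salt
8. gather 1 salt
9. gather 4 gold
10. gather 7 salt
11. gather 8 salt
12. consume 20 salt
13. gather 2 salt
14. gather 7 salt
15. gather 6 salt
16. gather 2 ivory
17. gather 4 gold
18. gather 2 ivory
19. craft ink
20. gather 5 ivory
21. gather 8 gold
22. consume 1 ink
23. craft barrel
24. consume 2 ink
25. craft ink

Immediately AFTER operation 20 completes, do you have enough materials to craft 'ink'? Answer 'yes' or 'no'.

After 1 (gather 1 salt): salt=1
After 2 (gather 2 salt): salt=3
After 3 (consume 3 salt): (empty)
After 4 (gather 3 salt): salt=3
After 5 (consume 2 salt): salt=1
After 6 (gather 4 gold): gold=4 salt=1
After 7 (gather 3 salt): gold=4 salt=4
After 8 (gather 1 salt): gold=4 salt=5
After 9 (gather 4 gold): gold=8 salt=5
After 10 (gather 7 salt): gold=8 salt=12
After 11 (gather 8 salt): gold=8 salt=20
After 12 (consume 20 salt): gold=8
After 13 (gather 2 salt): gold=8 salt=2
After 14 (gather 7 salt): gold=8 salt=9
After 15 (gather 6 salt): gold=8 salt=15
After 16 (gather 2 ivory): gold=8 ivory=2 salt=15
After 17 (gather 4 gold): gold=12 ivory=2 salt=15
After 18 (gather 2 ivory): gold=12 ivory=4 salt=15
After 19 (craft ink): gold=12 ink=4 ivory=1 salt=15
After 20 (gather 5 ivory): gold=12 ink=4 ivory=6 salt=15

Answer: yes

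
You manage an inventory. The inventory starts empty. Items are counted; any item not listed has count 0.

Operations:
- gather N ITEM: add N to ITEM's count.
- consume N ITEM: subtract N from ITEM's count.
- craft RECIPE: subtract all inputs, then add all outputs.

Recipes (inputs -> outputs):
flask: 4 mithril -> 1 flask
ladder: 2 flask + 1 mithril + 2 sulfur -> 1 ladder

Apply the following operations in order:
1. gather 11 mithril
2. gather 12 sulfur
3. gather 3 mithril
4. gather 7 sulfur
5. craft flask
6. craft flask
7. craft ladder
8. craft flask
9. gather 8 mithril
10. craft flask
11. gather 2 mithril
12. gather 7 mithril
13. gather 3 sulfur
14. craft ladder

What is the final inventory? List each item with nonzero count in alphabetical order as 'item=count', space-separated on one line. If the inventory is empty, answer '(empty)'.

After 1 (gather 11 mithril): mithril=11
After 2 (gather 12 sulfur): mithril=11 sulfur=12
After 3 (gather 3 mithril): mithril=14 sulfur=12
After 4 (gather 7 sulfur): mithril=14 sulfur=19
After 5 (craft flask): flask=1 mithril=10 sulfur=19
After 6 (craft flask): flask=2 mithril=6 sulfur=19
After 7 (craft ladder): ladder=1 mithril=5 sulfur=17
After 8 (craft flask): flask=1 ladder=1 mithril=1 sulfur=17
After 9 (gather 8 mithril): flask=1 ladder=1 mithril=9 sulfur=17
After 10 (craft flask): flask=2 ladder=1 mithril=5 sulfur=17
After 11 (gather 2 mithril): flask=2 ladder=1 mithril=7 sulfur=17
After 12 (gather 7 mithril): flask=2 ladder=1 mithril=14 sulfur=17
After 13 (gather 3 sulfur): flask=2 ladder=1 mithril=14 sulfur=20
After 14 (craft ladder): ladder=2 mithril=13 sulfur=18

Answer: ladder=2 mithril=13 sulfur=18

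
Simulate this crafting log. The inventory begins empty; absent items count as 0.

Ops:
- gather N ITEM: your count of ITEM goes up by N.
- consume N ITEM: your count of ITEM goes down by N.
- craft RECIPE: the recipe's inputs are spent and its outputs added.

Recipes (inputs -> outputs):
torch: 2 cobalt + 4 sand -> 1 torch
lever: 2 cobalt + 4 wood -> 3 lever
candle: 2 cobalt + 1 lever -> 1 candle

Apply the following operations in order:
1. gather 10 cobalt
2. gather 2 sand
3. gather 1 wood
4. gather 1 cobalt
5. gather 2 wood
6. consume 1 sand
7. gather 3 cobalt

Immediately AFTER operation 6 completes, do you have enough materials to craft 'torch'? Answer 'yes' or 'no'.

After 1 (gather 10 cobalt): cobalt=10
After 2 (gather 2 sand): cobalt=10 sand=2
After 3 (gather 1 wood): cobalt=10 sand=2 wood=1
After 4 (gather 1 cobalt): cobalt=11 sand=2 wood=1
After 5 (gather 2 wood): cobalt=11 sand=2 wood=3
After 6 (consume 1 sand): cobalt=11 sand=1 wood=3

Answer: no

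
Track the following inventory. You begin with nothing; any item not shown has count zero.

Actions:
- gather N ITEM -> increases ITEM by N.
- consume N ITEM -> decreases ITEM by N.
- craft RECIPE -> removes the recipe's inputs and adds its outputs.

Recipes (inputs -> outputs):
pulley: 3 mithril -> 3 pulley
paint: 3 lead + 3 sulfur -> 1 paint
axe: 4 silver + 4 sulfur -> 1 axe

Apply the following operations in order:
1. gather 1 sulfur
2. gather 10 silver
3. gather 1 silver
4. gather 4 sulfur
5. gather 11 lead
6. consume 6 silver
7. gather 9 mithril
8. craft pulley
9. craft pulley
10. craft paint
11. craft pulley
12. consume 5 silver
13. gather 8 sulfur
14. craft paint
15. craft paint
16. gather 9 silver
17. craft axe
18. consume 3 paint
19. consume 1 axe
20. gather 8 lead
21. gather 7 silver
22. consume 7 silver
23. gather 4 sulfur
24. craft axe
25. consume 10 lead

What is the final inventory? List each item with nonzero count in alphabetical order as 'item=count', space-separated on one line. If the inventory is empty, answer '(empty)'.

Answer: axe=1 pulley=9 silver=1

Derivation:
After 1 (gather 1 sulfur): sulfur=1
After 2 (gather 10 silver): silver=10 sulfur=1
After 3 (gather 1 silver): silver=11 sulfur=1
After 4 (gather 4 sulfur): silver=11 sulfur=5
After 5 (gather 11 lead): lead=11 silver=11 sulfur=5
After 6 (consume 6 silver): lead=11 silver=5 sulfur=5
After 7 (gather 9 mithril): lead=11 mithril=9 silver=5 sulfur=5
After 8 (craft pulley): lead=11 mithril=6 pulley=3 silver=5 sulfur=5
After 9 (craft pulley): lead=11 mithril=3 pulley=6 silver=5 sulfur=5
After 10 (craft paint): lead=8 mithril=3 paint=1 pulley=6 silver=5 sulfur=2
After 11 (craft pulley): lead=8 paint=1 pulley=9 silver=5 sulfur=2
After 12 (consume 5 silver): lead=8 paint=1 pulley=9 sulfur=2
After 13 (gather 8 sulfur): lead=8 paint=1 pulley=9 sulfur=10
After 14 (craft paint): lead=5 paint=2 pulley=9 sulfur=7
After 15 (craft paint): lead=2 paint=3 pulley=9 sulfur=4
After 16 (gather 9 silver): lead=2 paint=3 pulley=9 silver=9 sulfur=4
After 17 (craft axe): axe=1 lead=2 paint=3 pulley=9 silver=5
After 18 (consume 3 paint): axe=1 lead=2 pulley=9 silver=5
After 19 (consume 1 axe): lead=2 pulley=9 silver=5
After 20 (gather 8 lead): lead=10 pulley=9 silver=5
After 21 (gather 7 silver): lead=10 pulley=9 silver=12
After 22 (consume 7 silver): lead=10 pulley=9 silver=5
After 23 (gather 4 sulfur): lead=10 pulley=9 silver=5 sulfur=4
After 24 (craft axe): axe=1 lead=10 pulley=9 silver=1
After 25 (consume 10 lead): axe=1 pulley=9 silver=1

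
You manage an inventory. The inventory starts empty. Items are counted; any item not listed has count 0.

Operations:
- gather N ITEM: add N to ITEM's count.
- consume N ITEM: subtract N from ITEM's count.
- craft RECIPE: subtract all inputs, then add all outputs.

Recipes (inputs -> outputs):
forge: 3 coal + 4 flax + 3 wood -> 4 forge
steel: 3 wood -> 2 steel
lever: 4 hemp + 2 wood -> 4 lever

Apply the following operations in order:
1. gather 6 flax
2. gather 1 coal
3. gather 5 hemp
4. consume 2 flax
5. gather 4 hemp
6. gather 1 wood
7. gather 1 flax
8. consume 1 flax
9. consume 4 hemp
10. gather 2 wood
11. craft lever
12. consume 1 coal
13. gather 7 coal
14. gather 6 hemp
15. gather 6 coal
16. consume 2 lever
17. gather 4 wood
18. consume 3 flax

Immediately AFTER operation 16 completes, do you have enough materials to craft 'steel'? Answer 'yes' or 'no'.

After 1 (gather 6 flax): flax=6
After 2 (gather 1 coal): coal=1 flax=6
After 3 (gather 5 hemp): coal=1 flax=6 hemp=5
After 4 (consume 2 flax): coal=1 flax=4 hemp=5
After 5 (gather 4 hemp): coal=1 flax=4 hemp=9
After 6 (gather 1 wood): coal=1 flax=4 hemp=9 wood=1
After 7 (gather 1 flax): coal=1 flax=5 hemp=9 wood=1
After 8 (consume 1 flax): coal=1 flax=4 hemp=9 wood=1
After 9 (consume 4 hemp): coal=1 flax=4 hemp=5 wood=1
After 10 (gather 2 wood): coal=1 flax=4 hemp=5 wood=3
After 11 (craft lever): coal=1 flax=4 hemp=1 lever=4 wood=1
After 12 (consume 1 coal): flax=4 hemp=1 lever=4 wood=1
After 13 (gather 7 coal): coal=7 flax=4 hemp=1 lever=4 wood=1
After 14 (gather 6 hemp): coal=7 flax=4 hemp=7 lever=4 wood=1
After 15 (gather 6 coal): coal=13 flax=4 hemp=7 lever=4 wood=1
After 16 (consume 2 lever): coal=13 flax=4 hemp=7 lever=2 wood=1

Answer: no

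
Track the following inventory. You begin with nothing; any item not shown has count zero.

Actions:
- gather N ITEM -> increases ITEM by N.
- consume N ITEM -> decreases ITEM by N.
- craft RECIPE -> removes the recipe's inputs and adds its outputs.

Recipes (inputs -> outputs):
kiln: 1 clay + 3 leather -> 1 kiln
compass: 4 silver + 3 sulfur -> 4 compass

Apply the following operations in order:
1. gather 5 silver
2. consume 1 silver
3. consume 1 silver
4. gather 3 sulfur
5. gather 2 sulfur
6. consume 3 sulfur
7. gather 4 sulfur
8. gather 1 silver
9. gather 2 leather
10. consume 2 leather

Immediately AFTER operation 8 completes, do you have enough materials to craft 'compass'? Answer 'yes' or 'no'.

Answer: yes

Derivation:
After 1 (gather 5 silver): silver=5
After 2 (consume 1 silver): silver=4
After 3 (consume 1 silver): silver=3
After 4 (gather 3 sulfur): silver=3 sulfur=3
After 5 (gather 2 sulfur): silver=3 sulfur=5
After 6 (consume 3 sulfur): silver=3 sulfur=2
After 7 (gather 4 sulfur): silver=3 sulfur=6
After 8 (gather 1 silver): silver=4 sulfur=6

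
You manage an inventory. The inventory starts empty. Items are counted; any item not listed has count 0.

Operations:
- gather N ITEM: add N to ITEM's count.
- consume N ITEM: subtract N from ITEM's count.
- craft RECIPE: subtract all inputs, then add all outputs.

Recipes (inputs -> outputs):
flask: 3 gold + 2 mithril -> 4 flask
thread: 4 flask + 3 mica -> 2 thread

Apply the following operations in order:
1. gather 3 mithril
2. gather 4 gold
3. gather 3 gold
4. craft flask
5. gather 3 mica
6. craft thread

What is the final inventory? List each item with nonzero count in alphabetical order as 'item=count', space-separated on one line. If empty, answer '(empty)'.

After 1 (gather 3 mithril): mithril=3
After 2 (gather 4 gold): gold=4 mithril=3
After 3 (gather 3 gold): gold=7 mithril=3
After 4 (craft flask): flask=4 gold=4 mithril=1
After 5 (gather 3 mica): flask=4 gold=4 mica=3 mithril=1
After 6 (craft thread): gold=4 mithril=1 thread=2

Answer: gold=4 mithril=1 thread=2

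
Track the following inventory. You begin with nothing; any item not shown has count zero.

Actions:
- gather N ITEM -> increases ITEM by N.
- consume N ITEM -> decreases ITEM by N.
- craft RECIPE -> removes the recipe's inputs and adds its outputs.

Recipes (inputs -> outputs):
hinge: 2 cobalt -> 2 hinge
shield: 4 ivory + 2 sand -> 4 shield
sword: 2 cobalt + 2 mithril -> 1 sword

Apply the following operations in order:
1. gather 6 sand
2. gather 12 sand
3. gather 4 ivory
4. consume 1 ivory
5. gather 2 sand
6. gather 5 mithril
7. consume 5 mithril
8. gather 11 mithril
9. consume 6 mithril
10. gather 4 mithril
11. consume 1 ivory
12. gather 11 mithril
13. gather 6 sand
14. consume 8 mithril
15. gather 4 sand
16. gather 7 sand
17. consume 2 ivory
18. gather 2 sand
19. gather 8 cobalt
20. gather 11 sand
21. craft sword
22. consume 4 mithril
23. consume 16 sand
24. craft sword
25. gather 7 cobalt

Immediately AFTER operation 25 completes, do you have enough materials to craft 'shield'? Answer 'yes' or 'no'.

After 1 (gather 6 sand): sand=6
After 2 (gather 12 sand): sand=18
After 3 (gather 4 ivory): ivory=4 sand=18
After 4 (consume 1 ivory): ivory=3 sand=18
After 5 (gather 2 sand): ivory=3 sand=20
After 6 (gather 5 mithril): ivory=3 mithril=5 sand=20
After 7 (consume 5 mithril): ivory=3 sand=20
After 8 (gather 11 mithril): ivory=3 mithril=11 sand=20
After 9 (consume 6 mithril): ivory=3 mithril=5 sand=20
After 10 (gather 4 mithril): ivory=3 mithril=9 sand=20
After 11 (consume 1 ivory): ivory=2 mithril=9 sand=20
After 12 (gather 11 mithril): ivory=2 mithril=20 sand=20
After 13 (gather 6 sand): ivory=2 mithril=20 sand=26
After 14 (consume 8 mithril): ivory=2 mithril=12 sand=26
After 15 (gather 4 sand): ivory=2 mithril=12 sand=30
After 16 (gather 7 sand): ivory=2 mithril=12 sand=37
After 17 (consume 2 ivory): mithril=12 sand=37
After 18 (gather 2 sand): mithril=12 sand=39
After 19 (gather 8 cobalt): cobalt=8 mithril=12 sand=39
After 20 (gather 11 sand): cobalt=8 mithril=12 sand=50
After 21 (craft sword): cobalt=6 mithril=10 sand=50 sword=1
After 22 (consume 4 mithril): cobalt=6 mithril=6 sand=50 sword=1
After 23 (consume 16 sand): cobalt=6 mithril=6 sand=34 sword=1
After 24 (craft sword): cobalt=4 mithril=4 sand=34 sword=2
After 25 (gather 7 cobalt): cobalt=11 mithril=4 sand=34 sword=2

Answer: no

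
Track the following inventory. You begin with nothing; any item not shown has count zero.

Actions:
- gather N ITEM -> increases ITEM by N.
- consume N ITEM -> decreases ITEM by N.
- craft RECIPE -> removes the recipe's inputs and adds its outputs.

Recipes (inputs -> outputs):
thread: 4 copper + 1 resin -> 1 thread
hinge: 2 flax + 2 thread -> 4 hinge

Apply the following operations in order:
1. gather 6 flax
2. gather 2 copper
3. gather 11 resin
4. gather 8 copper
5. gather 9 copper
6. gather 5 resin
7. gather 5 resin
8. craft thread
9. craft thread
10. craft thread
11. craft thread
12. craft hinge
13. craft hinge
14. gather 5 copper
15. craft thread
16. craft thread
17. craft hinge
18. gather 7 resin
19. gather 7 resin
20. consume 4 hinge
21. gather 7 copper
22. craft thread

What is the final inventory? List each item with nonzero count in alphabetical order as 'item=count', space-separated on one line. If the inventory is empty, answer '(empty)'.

Answer: copper=3 hinge=8 resin=28 thread=1

Derivation:
After 1 (gather 6 flax): flax=6
After 2 (gather 2 copper): copper=2 flax=6
After 3 (gather 11 resin): copper=2 flax=6 resin=11
After 4 (gather 8 copper): copper=10 flax=6 resin=11
After 5 (gather 9 copper): copper=19 flax=6 resin=11
After 6 (gather 5 resin): copper=19 flax=6 resin=16
After 7 (gather 5 resin): copper=19 flax=6 resin=21
After 8 (craft thread): copper=15 flax=6 resin=20 thread=1
After 9 (craft thread): copper=11 flax=6 resin=19 thread=2
After 10 (craft thread): copper=7 flax=6 resin=18 thread=3
After 11 (craft thread): copper=3 flax=6 resin=17 thread=4
After 12 (craft hinge): copper=3 flax=4 hinge=4 resin=17 thread=2
After 13 (craft hinge): copper=3 flax=2 hinge=8 resin=17
After 14 (gather 5 copper): copper=8 flax=2 hinge=8 resin=17
After 15 (craft thread): copper=4 flax=2 hinge=8 resin=16 thread=1
After 16 (craft thread): flax=2 hinge=8 resin=15 thread=2
After 17 (craft hinge): hinge=12 resin=15
After 18 (gather 7 resin): hinge=12 resin=22
After 19 (gather 7 resin): hinge=12 resin=29
After 20 (consume 4 hinge): hinge=8 resin=29
After 21 (gather 7 copper): copper=7 hinge=8 resin=29
After 22 (craft thread): copper=3 hinge=8 resin=28 thread=1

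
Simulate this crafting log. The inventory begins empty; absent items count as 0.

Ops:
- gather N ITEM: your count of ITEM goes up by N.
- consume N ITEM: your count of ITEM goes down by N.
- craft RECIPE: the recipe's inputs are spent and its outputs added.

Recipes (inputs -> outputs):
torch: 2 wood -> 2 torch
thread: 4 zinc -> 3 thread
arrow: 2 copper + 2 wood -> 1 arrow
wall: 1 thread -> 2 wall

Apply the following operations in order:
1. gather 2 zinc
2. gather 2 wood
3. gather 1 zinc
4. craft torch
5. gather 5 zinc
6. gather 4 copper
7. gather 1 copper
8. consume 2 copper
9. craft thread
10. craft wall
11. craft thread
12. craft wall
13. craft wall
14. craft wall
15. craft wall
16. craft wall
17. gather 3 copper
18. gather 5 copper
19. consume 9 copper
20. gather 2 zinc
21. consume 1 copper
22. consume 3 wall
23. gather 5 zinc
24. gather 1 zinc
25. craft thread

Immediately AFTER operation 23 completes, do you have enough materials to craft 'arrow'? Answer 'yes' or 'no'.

After 1 (gather 2 zinc): zinc=2
After 2 (gather 2 wood): wood=2 zinc=2
After 3 (gather 1 zinc): wood=2 zinc=3
After 4 (craft torch): torch=2 zinc=3
After 5 (gather 5 zinc): torch=2 zinc=8
After 6 (gather 4 copper): copper=4 torch=2 zinc=8
After 7 (gather 1 copper): copper=5 torch=2 zinc=8
After 8 (consume 2 copper): copper=3 torch=2 zinc=8
After 9 (craft thread): copper=3 thread=3 torch=2 zinc=4
After 10 (craft wall): copper=3 thread=2 torch=2 wall=2 zinc=4
After 11 (craft thread): copper=3 thread=5 torch=2 wall=2
After 12 (craft wall): copper=3 thread=4 torch=2 wall=4
After 13 (craft wall): copper=3 thread=3 torch=2 wall=6
After 14 (craft wall): copper=3 thread=2 torch=2 wall=8
After 15 (craft wall): copper=3 thread=1 torch=2 wall=10
After 16 (craft wall): copper=3 torch=2 wall=12
After 17 (gather 3 copper): copper=6 torch=2 wall=12
After 18 (gather 5 copper): copper=11 torch=2 wall=12
After 19 (consume 9 copper): copper=2 torch=2 wall=12
After 20 (gather 2 zinc): copper=2 torch=2 wall=12 zinc=2
After 21 (consume 1 copper): copper=1 torch=2 wall=12 zinc=2
After 22 (consume 3 wall): copper=1 torch=2 wall=9 zinc=2
After 23 (gather 5 zinc): copper=1 torch=2 wall=9 zinc=7

Answer: no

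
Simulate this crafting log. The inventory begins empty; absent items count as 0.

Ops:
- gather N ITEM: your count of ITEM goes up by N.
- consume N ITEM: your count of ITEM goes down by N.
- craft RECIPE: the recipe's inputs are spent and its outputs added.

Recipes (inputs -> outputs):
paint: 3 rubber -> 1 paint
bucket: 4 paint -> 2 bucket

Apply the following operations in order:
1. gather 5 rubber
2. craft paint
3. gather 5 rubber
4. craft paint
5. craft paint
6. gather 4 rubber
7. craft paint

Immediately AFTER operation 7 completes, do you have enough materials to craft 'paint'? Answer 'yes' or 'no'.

Answer: no

Derivation:
After 1 (gather 5 rubber): rubber=5
After 2 (craft paint): paint=1 rubber=2
After 3 (gather 5 rubber): paint=1 rubber=7
After 4 (craft paint): paint=2 rubber=4
After 5 (craft paint): paint=3 rubber=1
After 6 (gather 4 rubber): paint=3 rubber=5
After 7 (craft paint): paint=4 rubber=2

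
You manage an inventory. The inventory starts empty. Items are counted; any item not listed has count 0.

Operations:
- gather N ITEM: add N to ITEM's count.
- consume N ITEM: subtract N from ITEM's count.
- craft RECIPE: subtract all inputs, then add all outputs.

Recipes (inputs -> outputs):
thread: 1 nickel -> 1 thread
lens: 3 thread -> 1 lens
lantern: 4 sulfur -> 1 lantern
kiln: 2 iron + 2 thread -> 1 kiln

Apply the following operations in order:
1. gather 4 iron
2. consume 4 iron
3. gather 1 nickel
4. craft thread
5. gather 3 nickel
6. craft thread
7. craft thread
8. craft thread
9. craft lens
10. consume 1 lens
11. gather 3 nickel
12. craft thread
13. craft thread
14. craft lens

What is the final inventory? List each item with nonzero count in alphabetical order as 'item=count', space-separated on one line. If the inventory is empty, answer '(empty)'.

After 1 (gather 4 iron): iron=4
After 2 (consume 4 iron): (empty)
After 3 (gather 1 nickel): nickel=1
After 4 (craft thread): thread=1
After 5 (gather 3 nickel): nickel=3 thread=1
After 6 (craft thread): nickel=2 thread=2
After 7 (craft thread): nickel=1 thread=3
After 8 (craft thread): thread=4
After 9 (craft lens): lens=1 thread=1
After 10 (consume 1 lens): thread=1
After 11 (gather 3 nickel): nickel=3 thread=1
After 12 (craft thread): nickel=2 thread=2
After 13 (craft thread): nickel=1 thread=3
After 14 (craft lens): lens=1 nickel=1

Answer: lens=1 nickel=1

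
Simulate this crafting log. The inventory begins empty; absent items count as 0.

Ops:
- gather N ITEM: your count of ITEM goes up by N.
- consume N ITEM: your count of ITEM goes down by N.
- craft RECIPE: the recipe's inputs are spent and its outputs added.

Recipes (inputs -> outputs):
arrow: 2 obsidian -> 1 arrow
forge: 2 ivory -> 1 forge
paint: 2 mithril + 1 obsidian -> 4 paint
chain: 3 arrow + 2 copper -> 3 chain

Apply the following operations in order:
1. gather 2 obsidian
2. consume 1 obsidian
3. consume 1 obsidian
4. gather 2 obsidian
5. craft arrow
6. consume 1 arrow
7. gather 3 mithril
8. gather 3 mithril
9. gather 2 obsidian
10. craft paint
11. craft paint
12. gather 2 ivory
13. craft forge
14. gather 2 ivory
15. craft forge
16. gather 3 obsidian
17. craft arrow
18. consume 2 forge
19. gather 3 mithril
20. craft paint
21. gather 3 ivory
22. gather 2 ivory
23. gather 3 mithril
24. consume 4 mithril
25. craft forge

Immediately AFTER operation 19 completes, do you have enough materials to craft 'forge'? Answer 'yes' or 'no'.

Answer: no

Derivation:
After 1 (gather 2 obsidian): obsidian=2
After 2 (consume 1 obsidian): obsidian=1
After 3 (consume 1 obsidian): (empty)
After 4 (gather 2 obsidian): obsidian=2
After 5 (craft arrow): arrow=1
After 6 (consume 1 arrow): (empty)
After 7 (gather 3 mithril): mithril=3
After 8 (gather 3 mithril): mithril=6
After 9 (gather 2 obsidian): mithril=6 obsidian=2
After 10 (craft paint): mithril=4 obsidian=1 paint=4
After 11 (craft paint): mithril=2 paint=8
After 12 (gather 2 ivory): ivory=2 mithril=2 paint=8
After 13 (craft forge): forge=1 mithril=2 paint=8
After 14 (gather 2 ivory): forge=1 ivory=2 mithril=2 paint=8
After 15 (craft forge): forge=2 mithril=2 paint=8
After 16 (gather 3 obsidian): forge=2 mithril=2 obsidian=3 paint=8
After 17 (craft arrow): arrow=1 forge=2 mithril=2 obsidian=1 paint=8
After 18 (consume 2 forge): arrow=1 mithril=2 obsidian=1 paint=8
After 19 (gather 3 mithril): arrow=1 mithril=5 obsidian=1 paint=8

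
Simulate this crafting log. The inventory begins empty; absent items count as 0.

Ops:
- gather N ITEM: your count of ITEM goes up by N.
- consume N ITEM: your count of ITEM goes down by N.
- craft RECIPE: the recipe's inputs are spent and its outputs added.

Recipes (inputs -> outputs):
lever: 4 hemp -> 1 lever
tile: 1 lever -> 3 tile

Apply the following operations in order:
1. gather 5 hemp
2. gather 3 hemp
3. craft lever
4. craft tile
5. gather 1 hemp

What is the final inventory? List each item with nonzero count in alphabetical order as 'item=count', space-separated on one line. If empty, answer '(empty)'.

Answer: hemp=5 tile=3

Derivation:
After 1 (gather 5 hemp): hemp=5
After 2 (gather 3 hemp): hemp=8
After 3 (craft lever): hemp=4 lever=1
After 4 (craft tile): hemp=4 tile=3
After 5 (gather 1 hemp): hemp=5 tile=3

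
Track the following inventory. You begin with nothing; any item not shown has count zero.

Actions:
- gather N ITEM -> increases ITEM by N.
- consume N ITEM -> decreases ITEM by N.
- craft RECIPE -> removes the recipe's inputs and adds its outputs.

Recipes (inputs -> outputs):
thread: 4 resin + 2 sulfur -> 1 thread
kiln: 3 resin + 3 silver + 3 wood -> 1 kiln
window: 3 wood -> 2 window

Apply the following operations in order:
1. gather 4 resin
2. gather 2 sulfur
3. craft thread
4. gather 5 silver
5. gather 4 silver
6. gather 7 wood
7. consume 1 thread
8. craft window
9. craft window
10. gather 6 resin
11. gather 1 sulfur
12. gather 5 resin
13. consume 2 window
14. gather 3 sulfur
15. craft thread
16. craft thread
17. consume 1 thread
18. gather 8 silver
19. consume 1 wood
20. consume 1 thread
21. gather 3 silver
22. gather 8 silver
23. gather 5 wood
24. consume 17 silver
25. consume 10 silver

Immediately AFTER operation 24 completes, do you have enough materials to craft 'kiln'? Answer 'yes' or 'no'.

Answer: yes

Derivation:
After 1 (gather 4 resin): resin=4
After 2 (gather 2 sulfur): resin=4 sulfur=2
After 3 (craft thread): thread=1
After 4 (gather 5 silver): silver=5 thread=1
After 5 (gather 4 silver): silver=9 thread=1
After 6 (gather 7 wood): silver=9 thread=1 wood=7
After 7 (consume 1 thread): silver=9 wood=7
After 8 (craft window): silver=9 window=2 wood=4
After 9 (craft window): silver=9 window=4 wood=1
After 10 (gather 6 resin): resin=6 silver=9 window=4 wood=1
After 11 (gather 1 sulfur): resin=6 silver=9 sulfur=1 window=4 wood=1
After 12 (gather 5 resin): resin=11 silver=9 sulfur=1 window=4 wood=1
After 13 (consume 2 window): resin=11 silver=9 sulfur=1 window=2 wood=1
After 14 (gather 3 sulfur): resin=11 silver=9 sulfur=4 window=2 wood=1
After 15 (craft thread): resin=7 silver=9 sulfur=2 thread=1 window=2 wood=1
After 16 (craft thread): resin=3 silver=9 thread=2 window=2 wood=1
After 17 (consume 1 thread): resin=3 silver=9 thread=1 window=2 wood=1
After 18 (gather 8 silver): resin=3 silver=17 thread=1 window=2 wood=1
After 19 (consume 1 wood): resin=3 silver=17 thread=1 window=2
After 20 (consume 1 thread): resin=3 silver=17 window=2
After 21 (gather 3 silver): resin=3 silver=20 window=2
After 22 (gather 8 silver): resin=3 silver=28 window=2
After 23 (gather 5 wood): resin=3 silver=28 window=2 wood=5
After 24 (consume 17 silver): resin=3 silver=11 window=2 wood=5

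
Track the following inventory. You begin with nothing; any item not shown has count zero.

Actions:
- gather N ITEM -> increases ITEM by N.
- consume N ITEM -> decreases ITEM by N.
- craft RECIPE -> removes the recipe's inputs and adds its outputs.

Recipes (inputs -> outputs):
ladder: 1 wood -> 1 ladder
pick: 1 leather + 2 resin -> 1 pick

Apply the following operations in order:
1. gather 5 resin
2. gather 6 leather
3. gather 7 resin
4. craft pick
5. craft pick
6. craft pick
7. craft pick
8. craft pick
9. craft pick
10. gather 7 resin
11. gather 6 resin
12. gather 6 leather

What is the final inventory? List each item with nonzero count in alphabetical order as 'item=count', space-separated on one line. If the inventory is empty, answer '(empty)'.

Answer: leather=6 pick=6 resin=13

Derivation:
After 1 (gather 5 resin): resin=5
After 2 (gather 6 leather): leather=6 resin=5
After 3 (gather 7 resin): leather=6 resin=12
After 4 (craft pick): leather=5 pick=1 resin=10
After 5 (craft pick): leather=4 pick=2 resin=8
After 6 (craft pick): leather=3 pick=3 resin=6
After 7 (craft pick): leather=2 pick=4 resin=4
After 8 (craft pick): leather=1 pick=5 resin=2
After 9 (craft pick): pick=6
After 10 (gather 7 resin): pick=6 resin=7
After 11 (gather 6 resin): pick=6 resin=13
After 12 (gather 6 leather): leather=6 pick=6 resin=13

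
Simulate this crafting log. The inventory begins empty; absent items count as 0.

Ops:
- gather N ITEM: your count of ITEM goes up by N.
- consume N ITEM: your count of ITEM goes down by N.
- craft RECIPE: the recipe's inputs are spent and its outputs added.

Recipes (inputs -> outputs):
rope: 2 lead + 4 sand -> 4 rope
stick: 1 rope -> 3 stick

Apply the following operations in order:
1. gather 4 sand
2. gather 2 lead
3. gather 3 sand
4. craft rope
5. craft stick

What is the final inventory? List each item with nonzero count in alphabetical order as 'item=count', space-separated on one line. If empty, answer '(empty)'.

Answer: rope=3 sand=3 stick=3

Derivation:
After 1 (gather 4 sand): sand=4
After 2 (gather 2 lead): lead=2 sand=4
After 3 (gather 3 sand): lead=2 sand=7
After 4 (craft rope): rope=4 sand=3
After 5 (craft stick): rope=3 sand=3 stick=3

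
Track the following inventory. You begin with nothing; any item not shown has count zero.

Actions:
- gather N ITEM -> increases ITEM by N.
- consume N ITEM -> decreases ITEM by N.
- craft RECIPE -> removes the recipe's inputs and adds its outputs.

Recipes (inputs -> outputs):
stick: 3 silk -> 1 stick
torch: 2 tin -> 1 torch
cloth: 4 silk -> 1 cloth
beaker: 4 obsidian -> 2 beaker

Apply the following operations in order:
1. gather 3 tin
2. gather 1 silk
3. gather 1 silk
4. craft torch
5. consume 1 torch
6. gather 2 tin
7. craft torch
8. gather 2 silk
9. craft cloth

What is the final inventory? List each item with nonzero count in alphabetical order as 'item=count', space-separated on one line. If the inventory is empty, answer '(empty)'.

After 1 (gather 3 tin): tin=3
After 2 (gather 1 silk): silk=1 tin=3
After 3 (gather 1 silk): silk=2 tin=3
After 4 (craft torch): silk=2 tin=1 torch=1
After 5 (consume 1 torch): silk=2 tin=1
After 6 (gather 2 tin): silk=2 tin=3
After 7 (craft torch): silk=2 tin=1 torch=1
After 8 (gather 2 silk): silk=4 tin=1 torch=1
After 9 (craft cloth): cloth=1 tin=1 torch=1

Answer: cloth=1 tin=1 torch=1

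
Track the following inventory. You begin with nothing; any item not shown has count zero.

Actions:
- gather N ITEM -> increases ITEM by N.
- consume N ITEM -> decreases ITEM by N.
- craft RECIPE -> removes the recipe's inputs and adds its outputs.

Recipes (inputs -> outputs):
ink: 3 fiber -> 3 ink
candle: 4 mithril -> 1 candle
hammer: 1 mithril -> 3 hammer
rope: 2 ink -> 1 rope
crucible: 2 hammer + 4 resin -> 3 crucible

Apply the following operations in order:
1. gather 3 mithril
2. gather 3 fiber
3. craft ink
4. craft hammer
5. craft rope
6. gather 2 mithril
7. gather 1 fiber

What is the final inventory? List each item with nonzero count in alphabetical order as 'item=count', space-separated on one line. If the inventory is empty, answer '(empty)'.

After 1 (gather 3 mithril): mithril=3
After 2 (gather 3 fiber): fiber=3 mithril=3
After 3 (craft ink): ink=3 mithril=3
After 4 (craft hammer): hammer=3 ink=3 mithril=2
After 5 (craft rope): hammer=3 ink=1 mithril=2 rope=1
After 6 (gather 2 mithril): hammer=3 ink=1 mithril=4 rope=1
After 7 (gather 1 fiber): fiber=1 hammer=3 ink=1 mithril=4 rope=1

Answer: fiber=1 hammer=3 ink=1 mithril=4 rope=1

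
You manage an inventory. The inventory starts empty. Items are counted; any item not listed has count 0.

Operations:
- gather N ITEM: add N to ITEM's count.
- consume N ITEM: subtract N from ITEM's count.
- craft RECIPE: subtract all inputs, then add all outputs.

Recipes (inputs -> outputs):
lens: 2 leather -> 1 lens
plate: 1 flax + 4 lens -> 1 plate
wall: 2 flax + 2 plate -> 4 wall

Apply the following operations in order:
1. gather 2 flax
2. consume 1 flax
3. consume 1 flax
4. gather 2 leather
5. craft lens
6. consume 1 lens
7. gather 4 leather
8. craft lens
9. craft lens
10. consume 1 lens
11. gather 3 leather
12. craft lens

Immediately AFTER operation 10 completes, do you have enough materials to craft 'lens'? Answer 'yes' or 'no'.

Answer: no

Derivation:
After 1 (gather 2 flax): flax=2
After 2 (consume 1 flax): flax=1
After 3 (consume 1 flax): (empty)
After 4 (gather 2 leather): leather=2
After 5 (craft lens): lens=1
After 6 (consume 1 lens): (empty)
After 7 (gather 4 leather): leather=4
After 8 (craft lens): leather=2 lens=1
After 9 (craft lens): lens=2
After 10 (consume 1 lens): lens=1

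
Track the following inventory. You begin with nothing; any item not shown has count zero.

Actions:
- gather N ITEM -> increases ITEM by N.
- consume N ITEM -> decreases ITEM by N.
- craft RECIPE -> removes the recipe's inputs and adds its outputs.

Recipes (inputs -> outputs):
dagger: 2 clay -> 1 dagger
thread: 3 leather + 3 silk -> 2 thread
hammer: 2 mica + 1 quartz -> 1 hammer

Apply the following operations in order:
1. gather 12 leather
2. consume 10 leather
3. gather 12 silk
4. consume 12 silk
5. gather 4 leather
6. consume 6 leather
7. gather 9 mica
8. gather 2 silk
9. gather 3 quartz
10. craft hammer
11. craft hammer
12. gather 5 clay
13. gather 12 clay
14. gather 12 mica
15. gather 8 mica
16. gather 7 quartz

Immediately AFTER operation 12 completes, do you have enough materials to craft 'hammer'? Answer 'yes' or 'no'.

Answer: yes

Derivation:
After 1 (gather 12 leather): leather=12
After 2 (consume 10 leather): leather=2
After 3 (gather 12 silk): leather=2 silk=12
After 4 (consume 12 silk): leather=2
After 5 (gather 4 leather): leather=6
After 6 (consume 6 leather): (empty)
After 7 (gather 9 mica): mica=9
After 8 (gather 2 silk): mica=9 silk=2
After 9 (gather 3 quartz): mica=9 quartz=3 silk=2
After 10 (craft hammer): hammer=1 mica=7 quartz=2 silk=2
After 11 (craft hammer): hammer=2 mica=5 quartz=1 silk=2
After 12 (gather 5 clay): clay=5 hammer=2 mica=5 quartz=1 silk=2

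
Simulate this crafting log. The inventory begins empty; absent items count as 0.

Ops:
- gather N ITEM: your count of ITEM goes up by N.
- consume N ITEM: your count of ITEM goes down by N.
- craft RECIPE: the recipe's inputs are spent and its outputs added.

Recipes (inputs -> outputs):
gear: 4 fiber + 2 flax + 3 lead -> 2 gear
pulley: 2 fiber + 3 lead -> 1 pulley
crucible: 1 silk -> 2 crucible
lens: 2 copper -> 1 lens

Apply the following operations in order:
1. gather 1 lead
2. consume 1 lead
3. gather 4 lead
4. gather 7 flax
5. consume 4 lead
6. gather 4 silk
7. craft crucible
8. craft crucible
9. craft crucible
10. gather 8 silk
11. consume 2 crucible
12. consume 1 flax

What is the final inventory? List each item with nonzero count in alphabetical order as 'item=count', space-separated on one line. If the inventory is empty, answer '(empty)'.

Answer: crucible=4 flax=6 silk=9

Derivation:
After 1 (gather 1 lead): lead=1
After 2 (consume 1 lead): (empty)
After 3 (gather 4 lead): lead=4
After 4 (gather 7 flax): flax=7 lead=4
After 5 (consume 4 lead): flax=7
After 6 (gather 4 silk): flax=7 silk=4
After 7 (craft crucible): crucible=2 flax=7 silk=3
After 8 (craft crucible): crucible=4 flax=7 silk=2
After 9 (craft crucible): crucible=6 flax=7 silk=1
After 10 (gather 8 silk): crucible=6 flax=7 silk=9
After 11 (consume 2 crucible): crucible=4 flax=7 silk=9
After 12 (consume 1 flax): crucible=4 flax=6 silk=9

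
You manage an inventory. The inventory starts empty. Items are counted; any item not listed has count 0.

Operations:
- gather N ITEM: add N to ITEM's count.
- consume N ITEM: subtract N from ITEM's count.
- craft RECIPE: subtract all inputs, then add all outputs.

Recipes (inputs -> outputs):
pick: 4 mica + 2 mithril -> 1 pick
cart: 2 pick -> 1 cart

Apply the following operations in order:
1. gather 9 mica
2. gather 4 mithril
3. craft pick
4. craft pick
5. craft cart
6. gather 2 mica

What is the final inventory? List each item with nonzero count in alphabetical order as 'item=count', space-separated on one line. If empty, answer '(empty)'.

Answer: cart=1 mica=3

Derivation:
After 1 (gather 9 mica): mica=9
After 2 (gather 4 mithril): mica=9 mithril=4
After 3 (craft pick): mica=5 mithril=2 pick=1
After 4 (craft pick): mica=1 pick=2
After 5 (craft cart): cart=1 mica=1
After 6 (gather 2 mica): cart=1 mica=3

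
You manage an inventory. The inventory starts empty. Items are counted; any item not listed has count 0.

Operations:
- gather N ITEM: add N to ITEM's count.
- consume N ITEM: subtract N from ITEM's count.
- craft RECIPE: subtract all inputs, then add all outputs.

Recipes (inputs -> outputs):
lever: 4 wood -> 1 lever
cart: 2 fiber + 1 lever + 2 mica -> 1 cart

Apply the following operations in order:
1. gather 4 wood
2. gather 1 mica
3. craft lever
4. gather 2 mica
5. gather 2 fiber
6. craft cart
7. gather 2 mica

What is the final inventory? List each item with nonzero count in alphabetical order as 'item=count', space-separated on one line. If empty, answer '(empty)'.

Answer: cart=1 mica=3

Derivation:
After 1 (gather 4 wood): wood=4
After 2 (gather 1 mica): mica=1 wood=4
After 3 (craft lever): lever=1 mica=1
After 4 (gather 2 mica): lever=1 mica=3
After 5 (gather 2 fiber): fiber=2 lever=1 mica=3
After 6 (craft cart): cart=1 mica=1
After 7 (gather 2 mica): cart=1 mica=3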